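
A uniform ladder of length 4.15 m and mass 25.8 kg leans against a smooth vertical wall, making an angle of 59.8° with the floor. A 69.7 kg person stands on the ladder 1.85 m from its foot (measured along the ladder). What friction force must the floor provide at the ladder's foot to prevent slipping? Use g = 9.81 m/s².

f ≈ 251 N

Taking torques about the foot of the ladder:
Ladder weight 25.8×9.81 = 253.1 N acts at 2.075 m along the ladder; its horizontal arm is 2.075·cos59.8° = 1.044 m → τ = 264.2 N·m clockwise.
Person: 69.7×9.81 = 683.8 N at 1.85 m → arm 0.9306 m → τ = 636.3 N·m clockwise.
Wall normal N acts horizontally at the top; its moment arm is the height L sinθ = 4.15·sin59.8° = 3.587 m, counterclockwise.
For rotational equilibrium, N × 3.587 = 900.5, so N = 251 N.
ΣFx = 0: friction at the foot balances the wall's push, so f = N_wall = 251 N.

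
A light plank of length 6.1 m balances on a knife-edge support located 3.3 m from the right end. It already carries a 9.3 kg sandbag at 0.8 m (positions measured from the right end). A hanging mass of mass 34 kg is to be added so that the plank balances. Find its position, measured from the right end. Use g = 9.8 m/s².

Sum moments about the knife-edge support (at 3.3 m from the right end) (the support reaction has zero arm there).
Sandbag: 9.3 × 9.8 = 91.14 N down at 0.8 m → arm 2.5 m, τ = 91.14 × 2.5 = 227.8 N·m clockwise.
Net moment of existing loads = 227.8 N·m clockwise.
The hanging mass weighs 34 × 9.8 = 333.2 N and must supply an equal counterclockwise moment, so its lever arm about the knife-edge support is 227.8 / 333.2 = 0.684 m.
That puts it at 3.3 + 0.684 = 3.98 m from the right end.

x ≈ 3.98 m from the right end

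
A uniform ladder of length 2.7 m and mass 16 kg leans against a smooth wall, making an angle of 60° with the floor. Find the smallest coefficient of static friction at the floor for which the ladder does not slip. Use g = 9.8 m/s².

μ_min ≈ 0.289

About the foot of the ladder:
Ladder weight 16×9.8 = 156.8 N acts at 1.35 m along the ladder; its horizontal arm is 1.35·cos60° = 0.675 m → τ = 105.8 N·m clockwise.
Wall normal N acts horizontally at the top; its moment arm is the height L sinθ = 2.7·sin60° = 2.338 m, counterclockwise.
Στ = 0 ⇒ N × 2.338 = 105.8 ⇒ N = 45.25 N.
ΣFx = 0 ⇒ f = N_wall = 45.25 N. ΣFy = 0 ⇒ N_floor = 156.8 N.
μ_min = f / N_floor = 45.25 / 156.8 = 0.289.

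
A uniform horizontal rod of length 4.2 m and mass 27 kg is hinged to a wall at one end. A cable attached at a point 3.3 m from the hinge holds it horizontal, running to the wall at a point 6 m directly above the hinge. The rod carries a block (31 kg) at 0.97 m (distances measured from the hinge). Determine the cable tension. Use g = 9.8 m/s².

Take moments about the hinge.
Beam weight: 27 × 9.8 = 264.6 N down at 2.1 m → arm 2.1 m, τ = 264.6 × 2.1 = 555.7 N·m clockwise.
Block: 31 × 9.8 = 303.8 N down at 0.97 m → arm 0.97 m, τ = 303.8 × 0.97 = 294.7 N·m clockwise.
Total clockwise load moment = 850.4 N·m.
The cable tension T acts at 3.3 m; only its component perpendicular to the rod, T sinθ, produces torque. sinθ = h/√(h²+d²) = 6/√(6²+3.3²) = 0.8762.
Balancing moments: T × 3.3 × 0.8762 = 850.4, giving T = 850.4 / 2.891 = 294 N.

T ≈ 294 N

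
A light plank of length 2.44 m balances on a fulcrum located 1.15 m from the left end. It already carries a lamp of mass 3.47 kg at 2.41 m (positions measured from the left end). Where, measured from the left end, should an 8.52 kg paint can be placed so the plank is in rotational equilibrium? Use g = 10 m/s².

x ≈ 0.637 m from the left end

Choose the fulcrum (at 1.15 m from the left end) as the axis so the support reaction has zero arm there.
Lamp: 3.47 × 10 = 34.7 N down at 2.41 m → arm 1.26 m, τ = 34.7 × 1.26 = 43.72 N·m clockwise.
Net moment of existing loads = 43.72 N·m clockwise.
The paint can weighs 8.52 × 10 = 85.2 N and must supply an equal counterclockwise moment, so its lever arm about the fulcrum is 43.72 / 85.2 = 0.513 m.
That puts it at 1.15 − 0.513 = 0.637 m from the left end.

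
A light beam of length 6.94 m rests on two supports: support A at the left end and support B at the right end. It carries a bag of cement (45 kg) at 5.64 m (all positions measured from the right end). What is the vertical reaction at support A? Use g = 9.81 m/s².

R_A ≈ 359 N

Taking torques about support B:
Bag of cement: 45 × 9.81 = 441.5 N down at 5.64 m → arm 5.64 m, τ = 441.5 × 5.64 = 2490 N·m counterclockwise.
Net load moment about support B = 2490 N·m counterclockwise.
Reaction R at support A is upward at 6.94 m, arm 6.94 m → moment R × 6.94 clockwise.
Setting net torque to zero: R × 6.94 = 2490 → R = 359 N.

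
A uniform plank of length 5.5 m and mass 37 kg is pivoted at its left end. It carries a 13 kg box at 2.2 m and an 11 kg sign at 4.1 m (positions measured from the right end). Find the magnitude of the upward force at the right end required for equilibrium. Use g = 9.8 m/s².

Take moments about the left end.
Beam weight: 37 × 9.8 = 362.6 N down at 2.75 m → arm 2.75 m, τ = 362.6 × 2.75 = 997.2 N·m clockwise.
Box: 13 × 9.8 = 127.4 N down at 2.2 m → arm 3.3 m, τ = 127.4 × 3.3 = 420.4 N·m clockwise.
Sign: 11 × 9.8 = 107.8 N down at 4.1 m → arm 1.4 m, τ = 107.8 × 1.4 = 150.9 N·m clockwise.
Net moment of the loads = 1568 N·m clockwise.
The upward force F acts at the right end, arm 5.5 m, giving F × 5.5 counterclockwise.
For rotational equilibrium, F × 5.5 = 1568, so F = 1568 / 5.5 = 285 N.

F ≈ 285 N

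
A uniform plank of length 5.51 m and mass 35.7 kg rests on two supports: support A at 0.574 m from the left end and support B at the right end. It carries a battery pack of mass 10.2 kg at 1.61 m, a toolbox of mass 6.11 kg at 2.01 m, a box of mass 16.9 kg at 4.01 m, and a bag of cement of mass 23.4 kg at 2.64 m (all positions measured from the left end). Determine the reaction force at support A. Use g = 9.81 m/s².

About support B:
Beam weight: 35.7 × 9.81 = 350.2 N down at 2.755 m → arm 2.755 m, τ = 350.2 × 2.755 = 964.8 N·m counterclockwise.
Battery pack: 10.2 × 9.81 = 100.1 N down at 1.61 m → arm 3.9 m, τ = 100.1 × 3.9 = 390.4 N·m counterclockwise.
Toolbox: 6.11 × 9.81 = 59.94 N down at 2.01 m → arm 3.5 m, τ = 59.94 × 3.5 = 209.8 N·m counterclockwise.
Box: 16.9 × 9.81 = 165.8 N down at 4.01 m → arm 1.5 m, τ = 165.8 × 1.5 = 248.7 N·m counterclockwise.
Bag of cement: 23.4 × 9.81 = 229.6 N down at 2.64 m → arm 2.87 m, τ = 229.6 × 2.87 = 659 N·m counterclockwise.
Net load moment about support B = 2473 N·m counterclockwise.
Reaction R at support A is upward at 0.574 m, arm 4.936 m → moment R × 4.936 clockwise.
Στ = 0 ⇒ R × 4.936 = 2473 ⇒ R = 501 N.

R_A ≈ 501 N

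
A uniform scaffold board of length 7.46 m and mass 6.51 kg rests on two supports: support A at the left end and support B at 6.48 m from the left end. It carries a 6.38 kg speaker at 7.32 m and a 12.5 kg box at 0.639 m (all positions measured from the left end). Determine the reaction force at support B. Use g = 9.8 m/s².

Taking torques about support A:
Beam weight: 6.51 × 9.8 = 63.8 N down at 3.73 m → arm 3.73 m, τ = 63.8 × 3.73 = 238 N·m clockwise.
Speaker: 6.38 × 9.8 = 62.52 N down at 7.32 m → arm 7.32 m, τ = 62.52 × 7.32 = 457.6 N·m clockwise.
Box: 12.5 × 9.8 = 122.5 N down at 0.639 m → arm 0.639 m, τ = 122.5 × 0.639 = 78.28 N·m clockwise.
Net load moment about support A = 773.9 N·m clockwise.
Reaction R at support B is upward at 6.48 m, arm 6.48 m → moment R × 6.48 counterclockwise.
For rotational equilibrium, R × 6.48 = 773.9, so R = 119 N.

R_B ≈ 119 N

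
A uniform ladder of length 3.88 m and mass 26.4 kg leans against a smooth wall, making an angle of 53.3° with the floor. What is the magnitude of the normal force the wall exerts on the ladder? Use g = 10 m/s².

About the foot of the ladder:
Ladder weight 26.4×10 = 264 N acts at 1.94 m along the ladder; its horizontal arm is 1.94·cos53.3° = 1.159 m → τ = 306 N·m clockwise.
Wall normal N acts horizontally at the top; its moment arm is the height L sinθ = 3.88·sin53.3° = 3.111 m, counterclockwise.
Balancing moments: N × 3.111 = 306, giving N = 98.4 N.

N_wall ≈ 98.4 N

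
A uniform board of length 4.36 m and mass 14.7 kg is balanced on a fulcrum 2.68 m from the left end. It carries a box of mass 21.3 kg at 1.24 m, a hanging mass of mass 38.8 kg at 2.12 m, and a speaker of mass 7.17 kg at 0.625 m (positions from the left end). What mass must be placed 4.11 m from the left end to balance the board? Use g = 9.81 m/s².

About the fulcrum (at 2.68 m from the left end):
Beam weight: 14.7 × 9.81 = 144.2 N down at 2.18 m → arm 0.5 m, τ = 144.2 × 0.5 = 72.1 N·m counterclockwise.
Box: 21.3 × 9.81 = 209 N down at 1.24 m → arm 1.44 m, τ = 209 × 1.44 = 301 N·m counterclockwise.
Hanging mass: 38.8 × 9.81 = 380.6 N down at 2.12 m → arm 0.56 m, τ = 380.6 × 0.56 = 213.1 N·m counterclockwise.
Speaker: 7.17 × 9.81 = 70.34 N down at 0.625 m → arm 2.055 m, τ = 70.34 × 2.055 = 144.5 N·m counterclockwise.
Net moment of known loads = 730.7 N·m counterclockwise.
An unknown mass m at 4.11 m has arm 1.43 m; its moment is m·g·1.43 clockwise.
For rotational equilibrium, m × 9.81 × 1.43 = 730.7, so m = 730.7 / (9.81 × 1.43) = 52.1 kg.

m ≈ 52.1 kg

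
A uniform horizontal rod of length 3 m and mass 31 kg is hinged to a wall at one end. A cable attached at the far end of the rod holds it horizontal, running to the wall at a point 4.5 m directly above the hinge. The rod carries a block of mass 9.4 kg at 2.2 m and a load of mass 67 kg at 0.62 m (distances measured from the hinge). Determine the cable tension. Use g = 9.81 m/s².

Take moments about the hinge.
Beam weight: 31 × 9.81 = 304.1 N down at 1.5 m → arm 1.5 m, τ = 304.1 × 1.5 = 456.2 N·m clockwise.
Block: 9.4 × 9.81 = 92.21 N down at 2.2 m → arm 2.2 m, τ = 92.21 × 2.2 = 202.9 N·m clockwise.
Load: 67 × 9.81 = 657.3 N down at 0.62 m → arm 0.62 m, τ = 657.3 × 0.62 = 407.5 N·m clockwise.
Total clockwise load moment = 1067 N·m.
The cable tension T acts at 3 m; only its component perpendicular to the rod, T sinθ, produces torque. sinθ = h/√(h²+d²) = 4.5/√(4.5²+3²) = 0.8321.
For rotational equilibrium, T × 3 × 0.8321 = 1067, so T = 1067 / 2.496 = 427 N.

T ≈ 427 N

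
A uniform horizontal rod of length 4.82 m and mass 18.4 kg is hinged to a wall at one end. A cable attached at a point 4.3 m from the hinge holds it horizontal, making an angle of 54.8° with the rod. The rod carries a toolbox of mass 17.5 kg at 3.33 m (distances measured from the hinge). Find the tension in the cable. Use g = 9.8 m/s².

T ≈ 286 N

Choose the hinge as the axis so the unknown hinge reaction has zero arm there.
Beam weight: 18.4 × 9.8 = 180.3 N down at 2.41 m → arm 2.41 m, τ = 180.3 × 2.41 = 434.5 N·m clockwise.
Toolbox: 17.5 × 9.8 = 171.5 N down at 3.33 m → arm 3.33 m, τ = 171.5 × 3.33 = 571.1 N·m clockwise.
Total clockwise load moment = 1006 N·m.
The cable tension T acts at 4.3 m; only its component perpendicular to the rod, T sinθ, produces torque. sin 54.8° = 0.8171.
Στ = 0 ⇒ T × 4.3 × 0.8171 = 1006 ⇒ T = 1006 / 3.514 = 286 N.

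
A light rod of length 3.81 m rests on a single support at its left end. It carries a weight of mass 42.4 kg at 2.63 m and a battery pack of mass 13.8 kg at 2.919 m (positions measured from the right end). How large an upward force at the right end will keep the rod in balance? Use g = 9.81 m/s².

F ≈ 160 N

Sum moments about the left end (the unknown pivot reaction has zero arm there).
Weight: 42.4 × 9.81 = 415.9 N down at 2.63 m → arm 1.18 m, τ = 415.9 × 1.18 = 490.8 N·m clockwise.
Battery pack: 13.8 × 9.81 = 135.4 N down at 2.919 m → arm 0.891 m, τ = 135.4 × 0.891 = 120.6 N·m clockwise.
Net moment of the loads = 611.4 N·m clockwise.
The upward force F acts at the right end, arm 3.81 m, giving F × 3.81 counterclockwise.
Balancing moments: F × 3.81 = 611.4, giving F = 611.4 / 3.81 = 160 N.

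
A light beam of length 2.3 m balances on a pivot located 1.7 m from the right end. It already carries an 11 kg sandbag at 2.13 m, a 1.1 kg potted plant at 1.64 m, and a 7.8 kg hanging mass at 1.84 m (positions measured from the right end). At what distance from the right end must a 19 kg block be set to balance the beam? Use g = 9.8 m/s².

x ≈ 1.4 m from the right end

Taking torques about the pivot (at 1.7 m from the right end):
Sandbag: 11 × 9.8 = 107.8 N down at 2.13 m → arm 0.43 m, τ = 107.8 × 0.43 = 46.35 N·m counterclockwise.
Potted plant: 1.1 × 9.8 = 10.78 N down at 1.64 m → arm 0.06 m, τ = 10.78 × 0.06 = 0.6468 N·m clockwise.
Hanging mass: 7.8 × 9.8 = 76.44 N down at 1.84 m → arm 0.14 m, τ = 76.44 × 0.14 = 10.7 N·m counterclockwise.
Net moment of existing loads = 56.4 N·m counterclockwise.
The block weighs 19 × 9.8 = 186.2 N and must supply an equal clockwise moment, so its lever arm about the pivot is 56.4 / 186.2 = 0.303 m.
That puts it at 1.7 − 0.303 = 1.4 m from the right end.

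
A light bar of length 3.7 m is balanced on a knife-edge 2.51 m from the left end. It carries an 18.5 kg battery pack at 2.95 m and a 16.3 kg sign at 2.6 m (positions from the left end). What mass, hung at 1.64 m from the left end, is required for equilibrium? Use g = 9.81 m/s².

m ≈ 11 kg

Taking torques about the knife-edge (at 2.51 m from the left end):
Battery pack: 18.5 × 9.81 = 181.5 N down at 2.95 m → arm 0.44 m, τ = 181.5 × 0.44 = 79.86 N·m clockwise.
Sign: 16.3 × 9.81 = 159.9 N down at 2.6 m → arm 0.09 m, τ = 159.9 × 0.09 = 14.39 N·m clockwise.
Net moment of known loads = 94.25 N·m clockwise.
An unknown mass m at 1.64 m has arm 0.87 m; its moment is m·g·0.87 counterclockwise.
Στ = 0 ⇒ m × 9.81 × 0.87 = 94.25 ⇒ m = 94.25 / (9.81 × 0.87) = 11 kg.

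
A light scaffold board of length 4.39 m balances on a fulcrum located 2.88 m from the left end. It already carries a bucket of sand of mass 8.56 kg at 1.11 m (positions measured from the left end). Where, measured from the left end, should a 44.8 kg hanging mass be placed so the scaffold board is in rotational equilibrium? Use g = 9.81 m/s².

x ≈ 3.22 m from the left end

Sum moments about the fulcrum (at 2.88 m from the left end) (the support reaction has zero arm there).
Bucket of sand: 8.56 × 9.81 = 83.97 N down at 1.11 m → arm 1.77 m, τ = 83.97 × 1.77 = 148.6 N·m counterclockwise.
Net moment of existing loads = 148.6 N·m counterclockwise.
The hanging mass weighs 44.8 × 9.81 = 439.5 N and must supply an equal clockwise moment, so its lever arm about the fulcrum is 148.6 / 439.5 = 0.338 m.
That puts it at 2.88 + 0.338 = 3.22 m from the left end.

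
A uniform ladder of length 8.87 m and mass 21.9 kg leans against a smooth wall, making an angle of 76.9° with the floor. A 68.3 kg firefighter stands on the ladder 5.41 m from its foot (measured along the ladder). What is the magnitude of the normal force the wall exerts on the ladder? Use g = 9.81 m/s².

About the foot of the ladder:
Ladder weight 21.9×9.81 = 214.8 N acts at 4.435 m along the ladder; its horizontal arm is 4.435·cos76.9° = 1.005 m → τ = 215.9 N·m clockwise.
Firefighter: 68.3×9.81 = 670 N at 5.41 m → arm 1.226 m → τ = 821.4 N·m clockwise.
Wall normal N acts horizontally at the top; its moment arm is the height L sinθ = 8.87·sin76.9° = 8.639 m, counterclockwise.
For rotational equilibrium, N × 8.639 = 1037, so N = 120 N.

N_wall ≈ 120 N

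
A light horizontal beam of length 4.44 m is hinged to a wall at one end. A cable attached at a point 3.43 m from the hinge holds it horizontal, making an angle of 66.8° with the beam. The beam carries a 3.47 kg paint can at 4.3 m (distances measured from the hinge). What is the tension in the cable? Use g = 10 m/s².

Sum moments about the hinge (the unknown hinge reaction has zero arm there).
Paint can: 3.47 × 10 = 34.7 N down at 4.3 m → arm 4.3 m, τ = 34.7 × 4.3 = 149.2 N·m clockwise.
Total clockwise load moment = 149.2 N·m.
The cable tension T acts at 3.43 m; only its component perpendicular to the beam, T sinθ, produces torque. sin 66.8° = 0.9191.
Στ = 0 ⇒ T × 3.43 × 0.9191 = 149.2 ⇒ T = 149.2 / 3.153 = 47.3 N.

T ≈ 47.3 N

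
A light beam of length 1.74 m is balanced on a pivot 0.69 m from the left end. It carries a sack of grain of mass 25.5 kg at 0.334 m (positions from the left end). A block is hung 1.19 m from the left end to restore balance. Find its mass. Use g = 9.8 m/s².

Take moments about the pivot (at 0.69 m from the left end).
Sack of grain: 25.5 × 9.8 = 249.9 N down at 0.334 m → arm 0.356 m, τ = 249.9 × 0.356 = 88.96 N·m counterclockwise.
Net moment of known loads = 88.96 N·m counterclockwise.
An unknown mass m at 1.19 m has arm 0.5 m; its moment is m·g·0.5 clockwise.
For rotational equilibrium, m × 9.8 × 0.5 = 88.96, so m = 88.96 / (9.8 × 0.5) = 18.2 kg.

m ≈ 18.2 kg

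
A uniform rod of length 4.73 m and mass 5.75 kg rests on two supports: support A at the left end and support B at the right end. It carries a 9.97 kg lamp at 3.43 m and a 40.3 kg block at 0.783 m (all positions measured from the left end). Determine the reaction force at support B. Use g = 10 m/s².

About support A:
Beam weight: 5.75 × 10 = 57.5 N down at 2.365 m → arm 2.365 m, τ = 57.5 × 2.365 = 136 N·m clockwise.
Lamp: 9.97 × 10 = 99.7 N down at 3.43 m → arm 3.43 m, τ = 99.7 × 3.43 = 342 N·m clockwise.
Block: 40.3 × 10 = 403 N down at 0.783 m → arm 0.783 m, τ = 403 × 0.783 = 315.5 N·m clockwise.
Net load moment about support A = 793.5 N·m clockwise.
Reaction R at support B is upward at 4.73 m, arm 4.73 m → moment R × 4.73 counterclockwise.
Στ = 0 ⇒ R × 4.73 = 793.5 ⇒ R = 168 N.

R_B ≈ 168 N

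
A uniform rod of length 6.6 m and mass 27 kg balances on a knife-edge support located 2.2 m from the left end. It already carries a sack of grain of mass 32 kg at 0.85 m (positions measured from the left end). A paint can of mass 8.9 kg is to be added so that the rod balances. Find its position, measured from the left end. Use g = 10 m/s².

x ≈ 3.72 m from the left end

About the knife-edge support (at 2.2 m from the left end):
Beam weight: 27 × 10 = 270 N down at 3.3 m → arm 1.1 m, τ = 270 × 1.1 = 297 N·m clockwise.
Sack of grain: 32 × 10 = 320 N down at 0.85 m → arm 1.35 m, τ = 320 × 1.35 = 432 N·m counterclockwise.
Net moment of existing loads = 135 N·m counterclockwise.
The paint can weighs 8.9 × 10 = 89 N and must supply an equal clockwise moment, so its lever arm about the knife-edge support is 135 / 89 = 1.52 m.
That puts it at 2.2 + 1.52 = 3.72 m from the left end.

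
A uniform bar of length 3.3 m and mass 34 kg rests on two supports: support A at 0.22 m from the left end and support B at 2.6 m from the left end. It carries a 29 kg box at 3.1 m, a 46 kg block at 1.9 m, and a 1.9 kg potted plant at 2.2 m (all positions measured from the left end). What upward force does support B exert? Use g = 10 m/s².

R_B ≈ 896 N

Choose support A as the axis so its reaction then has zero moment arm.
Beam weight: 34 × 10 = 340 N down at 1.65 m → arm 1.43 m, τ = 340 × 1.43 = 486.2 N·m clockwise.
Box: 29 × 10 = 290 N down at 3.1 m → arm 2.88 m, τ = 290 × 2.88 = 835.2 N·m clockwise.
Block: 46 × 10 = 460 N down at 1.9 m → arm 1.68 m, τ = 460 × 1.68 = 772.8 N·m clockwise.
Potted plant: 1.9 × 10 = 19 N down at 2.2 m → arm 1.98 m, τ = 19 × 1.98 = 37.62 N·m clockwise.
Net load moment about support A = 2132 N·m clockwise.
Reaction R at support B is upward at 2.6 m, arm 2.38 m → moment R × 2.38 counterclockwise.
Balancing moments: R × 2.38 = 2132, giving R = 896 N.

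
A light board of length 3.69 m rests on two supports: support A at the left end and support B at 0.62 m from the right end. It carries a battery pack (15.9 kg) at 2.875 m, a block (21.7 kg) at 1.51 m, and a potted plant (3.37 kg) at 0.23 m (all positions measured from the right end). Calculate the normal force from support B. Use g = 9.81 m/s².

R_B ≈ 230 N

Take moments about support A.
Battery pack: 15.9 × 9.81 = 156 N down at 2.875 m → arm 0.815 m, τ = 156 × 0.815 = 127.1 N·m clockwise.
Block: 21.7 × 9.81 = 212.9 N down at 1.51 m → arm 2.18 m, τ = 212.9 × 2.18 = 464.1 N·m clockwise.
Potted plant: 3.37 × 9.81 = 33.06 N down at 0.23 m → arm 3.46 m, τ = 33.06 × 3.46 = 114.4 N·m clockwise.
Net load moment about support A = 705.6 N·m clockwise.
Reaction R at support B is upward at 0.62 m, arm 3.07 m → moment R × 3.07 counterclockwise.
For rotational equilibrium, R × 3.07 = 705.6, so R = 230 N.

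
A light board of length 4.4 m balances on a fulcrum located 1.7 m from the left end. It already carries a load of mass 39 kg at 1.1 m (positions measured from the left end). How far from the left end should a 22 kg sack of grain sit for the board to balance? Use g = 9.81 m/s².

x ≈ 2.76 m from the left end

Sum moments about the fulcrum (at 1.7 m from the left end) (the support reaction has zero arm there).
Load: 39 × 9.81 = 382.6 N down at 1.1 m → arm 0.6 m, τ = 382.6 × 0.6 = 229.6 N·m counterclockwise.
Net moment of existing loads = 229.6 N·m counterclockwise.
The sack of grain weighs 22 × 9.81 = 215.8 N and must supply an equal clockwise moment, so its lever arm about the fulcrum is 229.6 / 215.8 = 1.06 m.
That puts it at 1.7 + 1.06 = 2.76 m from the left end.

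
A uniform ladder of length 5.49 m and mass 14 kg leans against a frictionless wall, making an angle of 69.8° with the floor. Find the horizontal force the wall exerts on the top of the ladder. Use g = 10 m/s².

Taking torques about the foot of the ladder:
Ladder weight 14×10 = 140 N acts at 2.745 m along the ladder; its horizontal arm is 2.745·cos69.8° = 0.9478 m → τ = 132.7 N·m clockwise.
Wall normal N acts horizontally at the top; its moment arm is the height L sinθ = 5.49·sin69.8° = 5.152 m, counterclockwise.
Setting net torque to zero: N × 5.152 = 132.7 → N = 25.8 N.

N_wall ≈ 25.8 N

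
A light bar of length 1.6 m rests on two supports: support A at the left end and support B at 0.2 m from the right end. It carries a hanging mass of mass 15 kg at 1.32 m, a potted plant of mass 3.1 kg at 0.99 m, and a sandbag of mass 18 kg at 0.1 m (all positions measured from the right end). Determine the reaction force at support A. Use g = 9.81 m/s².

Sum moments about support B (its reaction then has zero moment arm).
Hanging mass: 15 × 9.81 = 147.2 N down at 1.32 m → arm 1.12 m, τ = 147.2 × 1.12 = 164.9 N·m counterclockwise.
Potted plant: 3.1 × 9.81 = 30.41 N down at 0.99 m → arm 0.79 m, τ = 30.41 × 0.79 = 24.02 N·m counterclockwise.
Sandbag: 18 × 9.81 = 176.6 N down at 0.1 m → arm 0.1 m, τ = 176.6 × 0.1 = 17.66 N·m clockwise.
Net load moment about support B = 171.3 N·m counterclockwise.
Reaction R at support A is upward at 1.6 m, arm 1.4 m → moment R × 1.4 clockwise.
Στ = 0 ⇒ R × 1.4 = 171.3 ⇒ R = 122 N.

R_A ≈ 122 N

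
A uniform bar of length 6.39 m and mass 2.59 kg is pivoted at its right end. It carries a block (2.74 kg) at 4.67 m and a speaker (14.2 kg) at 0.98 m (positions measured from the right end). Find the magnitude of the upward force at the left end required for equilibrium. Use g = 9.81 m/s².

F ≈ 53.7 N

Take moments about the right end.
Beam weight: 2.59 × 9.81 = 25.41 N down at 3.195 m → arm 3.195 m, τ = 25.41 × 3.195 = 81.18 N·m counterclockwise.
Block: 2.74 × 9.81 = 26.88 N down at 4.67 m → arm 4.67 m, τ = 26.88 × 4.67 = 125.5 N·m counterclockwise.
Speaker: 14.2 × 9.81 = 139.3 N down at 0.98 m → arm 0.98 m, τ = 139.3 × 0.98 = 136.5 N·m counterclockwise.
Net moment of the loads = 343.2 N·m counterclockwise.
The upward force F acts at the left end, arm 6.39 m, giving F × 6.39 clockwise.
Setting net torque to zero: F × 6.39 = 343.2 → F = 343.2 / 6.39 = 53.7 N.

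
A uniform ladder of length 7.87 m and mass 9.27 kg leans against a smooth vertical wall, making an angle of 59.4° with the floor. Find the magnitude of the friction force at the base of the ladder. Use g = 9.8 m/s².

f ≈ 26.9 N

Choose the foot of the ladder as the axis so the floor normal and friction both act there and drop out.
Ladder weight 9.27×9.8 = 90.85 N acts at 3.935 m along the ladder; its horizontal arm is 3.935·cos59.4° = 2.003 m → τ = 182 N·m clockwise.
Wall normal N acts horizontally at the top; its moment arm is the height L sinθ = 7.87·sin59.4° = 6.774 m, counterclockwise.
Setting net torque to zero: N × 6.774 = 182 → N = 26.9 N.
ΣFx = 0: friction at the foot balances the wall's push, so f = N_wall = 26.9 N.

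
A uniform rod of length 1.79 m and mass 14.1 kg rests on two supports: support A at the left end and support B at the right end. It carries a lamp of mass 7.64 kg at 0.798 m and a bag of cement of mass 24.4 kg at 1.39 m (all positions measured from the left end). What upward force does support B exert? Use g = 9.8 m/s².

R_B ≈ 288 N

Choose support A as the axis so its reaction then has zero moment arm.
Beam weight: 14.1 × 9.8 = 138.2 N down at 0.895 m → arm 0.895 m, τ = 138.2 × 0.895 = 123.7 N·m clockwise.
Lamp: 7.64 × 9.8 = 74.87 N down at 0.798 m → arm 0.798 m, τ = 74.87 × 0.798 = 59.75 N·m clockwise.
Bag of cement: 24.4 × 9.8 = 239.1 N down at 1.39 m → arm 1.39 m, τ = 239.1 × 1.39 = 332.3 N·m clockwise.
Net load moment about support A = 515.8 N·m clockwise.
Reaction R at support B is upward at 1.79 m, arm 1.79 m → moment R × 1.79 counterclockwise.
Στ = 0 ⇒ R × 1.79 = 515.8 ⇒ R = 288 N.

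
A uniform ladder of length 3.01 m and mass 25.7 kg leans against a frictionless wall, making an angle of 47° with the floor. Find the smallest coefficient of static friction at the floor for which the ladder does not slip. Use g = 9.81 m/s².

Choose the foot of the ladder as the axis so the floor normal and friction both act there and drop out.
Ladder weight 25.7×9.81 = 252.1 N acts at 1.505 m along the ladder; its horizontal arm is 1.505·cos47° = 1.026 m → τ = 258.7 N·m clockwise.
Wall normal N acts horizontally at the top; its moment arm is the height L sinθ = 3.01·sin47° = 2.201 m, counterclockwise.
Setting net torque to zero: N × 2.201 = 258.7 → N = 117.5 N.
ΣFx = 0 ⇒ f = N_wall = 117.5 N. ΣFy = 0 ⇒ N_floor = 252.1 N.
μ_min = f / N_floor = 117.5 / 252.1 = 0.466.

μ_min ≈ 0.466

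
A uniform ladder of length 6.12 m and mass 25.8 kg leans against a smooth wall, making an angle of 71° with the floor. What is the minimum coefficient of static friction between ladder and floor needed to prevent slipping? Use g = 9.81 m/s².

μ_min ≈ 0.172

Taking torques about the foot of the ladder:
Ladder weight 25.8×9.81 = 253.1 N acts at 3.06 m along the ladder; its horizontal arm is 3.06·cos71° = 0.9962 m → τ = 252.1 N·m clockwise.
Wall normal N acts horizontally at the top; its moment arm is the height L sinθ = 6.12·sin71° = 5.787 m, counterclockwise.
For rotational equilibrium, N × 5.787 = 252.1, so N = 43.56 N.
ΣFx = 0 ⇒ f = N_wall = 43.56 N. ΣFy = 0 ⇒ N_floor = 253.1 N.
μ_min = f / N_floor = 43.56 / 253.1 = 0.172.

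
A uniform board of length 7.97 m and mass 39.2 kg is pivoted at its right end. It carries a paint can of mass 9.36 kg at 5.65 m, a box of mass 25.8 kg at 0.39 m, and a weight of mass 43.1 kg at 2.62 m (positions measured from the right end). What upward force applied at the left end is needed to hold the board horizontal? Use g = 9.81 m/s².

Sum moments about the right end (the unknown pivot reaction has zero arm there).
Beam weight: 39.2 × 9.81 = 384.6 N down at 3.985 m → arm 3.985 m, τ = 384.6 × 3.985 = 1533 N·m counterclockwise.
Paint can: 9.36 × 9.81 = 91.82 N down at 5.65 m → arm 5.65 m, τ = 91.82 × 5.65 = 518.8 N·m counterclockwise.
Box: 25.8 × 9.81 = 253.1 N down at 0.39 m → arm 0.39 m, τ = 253.1 × 0.39 = 98.71 N·m counterclockwise.
Weight: 43.1 × 9.81 = 422.8 N down at 2.62 m → arm 2.62 m, τ = 422.8 × 2.62 = 1108 N·m counterclockwise.
Net moment of the loads = 3259 N·m counterclockwise.
The upward force F acts at the left end, arm 7.97 m, giving F × 7.97 clockwise.
Στ = 0 ⇒ F × 7.97 = 3259 ⇒ F = 3259 / 7.97 = 409 N.

F ≈ 409 N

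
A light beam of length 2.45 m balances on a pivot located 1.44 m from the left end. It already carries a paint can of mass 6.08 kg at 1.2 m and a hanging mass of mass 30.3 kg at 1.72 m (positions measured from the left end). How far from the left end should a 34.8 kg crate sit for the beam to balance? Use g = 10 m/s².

x ≈ 1.24 m from the left end

Taking torques about the pivot (at 1.44 m from the left end):
Paint can: 6.08 × 10 = 60.8 N down at 1.2 m → arm 0.24 m, τ = 60.8 × 0.24 = 14.59 N·m counterclockwise.
Hanging mass: 30.3 × 10 = 303 N down at 1.72 m → arm 0.28 m, τ = 303 × 0.28 = 84.84 N·m clockwise.
Net moment of existing loads = 70.25 N·m clockwise.
The crate weighs 34.8 × 10 = 348 N and must supply an equal counterclockwise moment, so its lever arm about the pivot is 70.25 / 348 = 0.202 m.
That puts it at 1.44 − 0.202 = 1.24 m from the left end.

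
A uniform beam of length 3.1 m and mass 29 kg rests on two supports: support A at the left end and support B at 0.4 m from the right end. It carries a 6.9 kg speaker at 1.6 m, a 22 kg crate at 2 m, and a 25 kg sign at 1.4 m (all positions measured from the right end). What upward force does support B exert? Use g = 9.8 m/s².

R_B ≈ 443 N

Take moments about support A.
Beam weight: 29 × 9.8 = 284.2 N down at 1.55 m → arm 1.55 m, τ = 284.2 × 1.55 = 440.5 N·m clockwise.
Speaker: 6.9 × 9.8 = 67.62 N down at 1.6 m → arm 1.5 m, τ = 67.62 × 1.5 = 101.4 N·m clockwise.
Crate: 22 × 9.8 = 215.6 N down at 2 m → arm 1.1 m, τ = 215.6 × 1.1 = 237.2 N·m clockwise.
Sign: 25 × 9.8 = 245 N down at 1.4 m → arm 1.7 m, τ = 245 × 1.7 = 416.5 N·m clockwise.
Net load moment about support A = 1196 N·m clockwise.
Reaction R at support B is upward at 0.4 m, arm 2.7 m → moment R × 2.7 counterclockwise.
Στ = 0 ⇒ R × 2.7 = 1196 ⇒ R = 443 N.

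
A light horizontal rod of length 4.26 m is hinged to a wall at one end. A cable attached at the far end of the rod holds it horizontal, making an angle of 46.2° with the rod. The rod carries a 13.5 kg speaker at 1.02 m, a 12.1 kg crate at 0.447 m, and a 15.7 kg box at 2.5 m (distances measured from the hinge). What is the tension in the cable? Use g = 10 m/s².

T ≈ 190 N

About the hinge:
Speaker: 13.5 × 10 = 135 N down at 1.02 m → arm 1.02 m, τ = 135 × 1.02 = 137.7 N·m clockwise.
Crate: 12.1 × 10 = 121 N down at 0.447 m → arm 0.447 m, τ = 121 × 0.447 = 54.09 N·m clockwise.
Box: 15.7 × 10 = 157 N down at 2.5 m → arm 2.5 m, τ = 157 × 2.5 = 392.5 N·m clockwise.
Total clockwise load moment = 584.3 N·m.
The cable tension T acts at 4.26 m; only its component perpendicular to the rod, T sinθ, produces torque. sin 46.2° = 0.7218.
For rotational equilibrium, T × 4.26 × 0.7218 = 584.3, so T = 584.3 / 3.075 = 190 N.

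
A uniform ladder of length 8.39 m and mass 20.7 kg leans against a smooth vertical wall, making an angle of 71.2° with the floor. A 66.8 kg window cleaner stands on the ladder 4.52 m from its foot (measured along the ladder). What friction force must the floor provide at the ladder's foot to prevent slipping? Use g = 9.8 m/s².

Taking torques about the foot of the ladder:
Ladder weight 20.7×9.8 = 202.9 N acts at 4.195 m along the ladder; its horizontal arm is 4.195·cos71.2° = 1.352 m → τ = 274.3 N·m clockwise.
Window cleaner: 66.8×9.8 = 654.6 N at 4.52 m → arm 1.457 m → τ = 953.8 N·m clockwise.
Wall normal N acts horizontally at the top; its moment arm is the height L sinθ = 8.39·sin71.2° = 7.942 m, counterclockwise.
Setting net torque to zero: N × 7.942 = 1228 → N = 155 N.
ΣFx = 0: friction at the foot balances the wall's push, so f = N_wall = 155 N.

f ≈ 155 N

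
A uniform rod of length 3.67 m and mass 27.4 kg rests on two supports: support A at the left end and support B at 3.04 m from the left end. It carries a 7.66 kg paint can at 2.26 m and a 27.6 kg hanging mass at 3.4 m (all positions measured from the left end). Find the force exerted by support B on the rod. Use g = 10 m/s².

R_B ≈ 531 N

Sum moments about support A (its reaction then has zero moment arm).
Beam weight: 27.4 × 10 = 274 N down at 1.835 m → arm 1.835 m, τ = 274 × 1.835 = 502.8 N·m clockwise.
Paint can: 7.66 × 10 = 76.6 N down at 2.26 m → arm 2.26 m, τ = 76.6 × 2.26 = 173.1 N·m clockwise.
Hanging mass: 27.6 × 10 = 276 N down at 3.4 m → arm 3.4 m, τ = 276 × 3.4 = 938.4 N·m clockwise.
Net load moment about support A = 1614 N·m clockwise.
Reaction R at support B is upward at 3.04 m, arm 3.04 m → moment R × 3.04 counterclockwise.
Στ = 0 ⇒ R × 3.04 = 1614 ⇒ R = 531 N.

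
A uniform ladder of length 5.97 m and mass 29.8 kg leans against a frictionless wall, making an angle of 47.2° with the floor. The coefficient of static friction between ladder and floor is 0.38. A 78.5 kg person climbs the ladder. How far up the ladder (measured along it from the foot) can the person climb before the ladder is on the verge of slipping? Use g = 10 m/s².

d ≈ 2.25 m

Choose the foot of the ladder as the axis so the floor normal and friction both act there and drop out.
Ladder weight 29.8×10 = 298 N acts at 2.985 m along the ladder; its horizontal arm is 2.985·cos47.2° = 2.028 m → τ = 604.3 N·m clockwise.
Person weight 78.5×10 = 785 N at distance d → arm d·cos47.2° → τ = 785·d·0.6794 clockwise.
Wall normal N at the top has arm L sinθ = 4.38 m counterclockwise, so Στ = 0 gives N·4.38 = 604.3 + 533.3·d.
ΣFy = 0 ⇒ N_floor = 1083 N, so the maximum friction is μ_s·N_floor = 0.38×1083 = 411.5 N. ΣFx = 0 ⇒ N_wall = f, so at the slipping point N = 411.5 N.
Substituting: 411.5×4.38 = 604.3 + 533.3·d ⇒ d = (1802 − 604.3) / 533.3 = 2.25 m.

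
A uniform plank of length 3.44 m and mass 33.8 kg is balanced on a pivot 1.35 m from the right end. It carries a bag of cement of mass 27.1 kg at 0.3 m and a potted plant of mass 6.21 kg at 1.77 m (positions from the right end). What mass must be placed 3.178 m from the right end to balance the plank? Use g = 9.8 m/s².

m ≈ 7.3 kg

Choose the pivot (at 1.35 m from the right end) as the axis so the support reaction has zero arm there.
Beam weight: 33.8 × 9.8 = 331.2 N down at 1.72 m → arm 0.37 m, τ = 331.2 × 0.37 = 122.5 N·m counterclockwise.
Bag of cement: 27.1 × 9.8 = 265.6 N down at 0.3 m → arm 1.05 m, τ = 265.6 × 1.05 = 278.9 N·m clockwise.
Potted plant: 6.21 × 9.8 = 60.86 N down at 1.77 m → arm 0.42 m, τ = 60.86 × 0.42 = 25.56 N·m counterclockwise.
Net moment of known loads = 130.8 N·m clockwise.
An unknown mass m at 3.178 m has arm 1.828 m; its moment is m·g·1.828 counterclockwise.
For rotational equilibrium, m × 9.8 × 1.828 = 130.8, so m = 130.8 / (9.8 × 1.828) = 7.3 kg.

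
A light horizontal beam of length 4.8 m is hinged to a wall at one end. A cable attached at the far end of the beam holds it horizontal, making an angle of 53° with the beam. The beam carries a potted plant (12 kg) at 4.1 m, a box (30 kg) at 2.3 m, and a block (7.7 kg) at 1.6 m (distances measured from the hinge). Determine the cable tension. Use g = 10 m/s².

T ≈ 340 N

Taking torques about the hinge:
Potted plant: 12 × 10 = 120 N down at 4.1 m → arm 4.1 m, τ = 120 × 4.1 = 492 N·m clockwise.
Box: 30 × 10 = 300 N down at 2.3 m → arm 2.3 m, τ = 300 × 2.3 = 690 N·m clockwise.
Block: 7.7 × 10 = 77 N down at 1.6 m → arm 1.6 m, τ = 77 × 1.6 = 123.2 N·m clockwise.
Total clockwise load moment = 1305 N·m.
The cable tension T acts at 4.8 m; only its component perpendicular to the beam, T sinθ, produces torque. sin 53° = 0.7986.
Balancing moments: T × 4.8 × 0.7986 = 1305, giving T = 1305 / 3.833 = 340 N.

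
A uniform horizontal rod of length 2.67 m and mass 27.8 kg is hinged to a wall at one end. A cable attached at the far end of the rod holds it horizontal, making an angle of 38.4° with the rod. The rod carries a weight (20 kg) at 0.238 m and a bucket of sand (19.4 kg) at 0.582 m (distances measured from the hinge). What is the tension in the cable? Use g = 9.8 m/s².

T ≈ 314 N

Sum moments about the hinge (the unknown hinge reaction has zero arm there).
Beam weight: 27.8 × 9.8 = 272.4 N down at 1.335 m → arm 1.335 m, τ = 272.4 × 1.335 = 363.7 N·m clockwise.
Weight: 20 × 9.8 = 196 N down at 0.238 m → arm 0.238 m, τ = 196 × 0.238 = 46.65 N·m clockwise.
Bucket of sand: 19.4 × 9.8 = 190.1 N down at 0.582 m → arm 0.582 m, τ = 190.1 × 0.582 = 110.6 N·m clockwise.
Total clockwise load moment = 520.9 N·m.
The cable tension T acts at 2.67 m; only its component perpendicular to the rod, T sinθ, produces torque. sin 38.4° = 0.6211.
Στ = 0 ⇒ T × 2.67 × 0.6211 = 520.9 ⇒ T = 520.9 / 1.658 = 314 N.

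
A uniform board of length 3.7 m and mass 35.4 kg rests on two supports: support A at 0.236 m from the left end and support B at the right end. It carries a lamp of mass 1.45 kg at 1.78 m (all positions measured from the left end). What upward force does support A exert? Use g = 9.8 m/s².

Choose support B as the axis so its reaction then has zero moment arm.
Beam weight: 35.4 × 9.8 = 346.9 N down at 1.85 m → arm 1.85 m, τ = 346.9 × 1.85 = 641.8 N·m counterclockwise.
Lamp: 1.45 × 9.8 = 14.21 N down at 1.78 m → arm 1.92 m, τ = 14.21 × 1.92 = 27.28 N·m counterclockwise.
Net load moment about support B = 669.1 N·m counterclockwise.
Reaction R at support A is upward at 0.236 m, arm 3.464 m → moment R × 3.464 clockwise.
Setting net torque to zero: R × 3.464 = 669.1 → R = 193 N.

R_A ≈ 193 N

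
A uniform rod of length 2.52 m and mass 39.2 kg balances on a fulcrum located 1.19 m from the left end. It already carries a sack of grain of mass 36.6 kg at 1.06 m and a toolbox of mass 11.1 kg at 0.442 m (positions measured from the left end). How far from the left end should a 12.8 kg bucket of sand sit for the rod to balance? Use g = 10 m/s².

x ≈ 2 m from the left end

Taking torques about the fulcrum (at 1.19 m from the left end):
Beam weight: 39.2 × 10 = 392 N down at 1.26 m → arm 0.07 m, τ = 392 × 0.07 = 27.44 N·m clockwise.
Sack of grain: 36.6 × 10 = 366 N down at 1.06 m → arm 0.13 m, τ = 366 × 0.13 = 47.58 N·m counterclockwise.
Toolbox: 11.1 × 10 = 111 N down at 0.442 m → arm 0.748 m, τ = 111 × 0.748 = 83.03 N·m counterclockwise.
Net moment of existing loads = 103.2 N·m counterclockwise.
The bucket of sand weighs 12.8 × 10 = 128 N and must supply an equal clockwise moment, so its lever arm about the fulcrum is 103.2 / 128 = 0.806 m.
That puts it at 1.19 + 0.806 = 2 m from the left end.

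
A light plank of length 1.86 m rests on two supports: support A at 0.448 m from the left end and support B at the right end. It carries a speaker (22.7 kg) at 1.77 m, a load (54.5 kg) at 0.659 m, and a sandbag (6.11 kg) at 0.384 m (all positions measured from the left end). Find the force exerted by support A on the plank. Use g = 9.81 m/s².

R_A ≈ 532 N

Choose support B as the axis so its reaction then has zero moment arm.
Speaker: 22.7 × 9.81 = 222.7 N down at 1.77 m → arm 0.09 m, τ = 222.7 × 0.09 = 20.04 N·m counterclockwise.
Load: 54.5 × 9.81 = 534.6 N down at 0.659 m → arm 1.201 m, τ = 534.6 × 1.201 = 642.1 N·m counterclockwise.
Sandbag: 6.11 × 9.81 = 59.94 N down at 0.384 m → arm 1.476 m, τ = 59.94 × 1.476 = 88.47 N·m counterclockwise.
Net load moment about support B = 750.6 N·m counterclockwise.
Reaction R at support A is upward at 0.448 m, arm 1.412 m → moment R × 1.412 clockwise.
Balancing moments: R × 1.412 = 750.6, giving R = 532 N.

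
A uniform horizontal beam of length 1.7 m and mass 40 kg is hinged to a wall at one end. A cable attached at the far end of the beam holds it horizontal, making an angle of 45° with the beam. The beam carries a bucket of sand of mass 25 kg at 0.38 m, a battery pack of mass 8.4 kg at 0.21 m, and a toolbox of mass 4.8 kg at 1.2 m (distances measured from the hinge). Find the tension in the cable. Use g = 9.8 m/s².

Take moments about the hinge.
Beam weight: 40 × 9.8 = 392 N down at 0.85 m → arm 0.85 m, τ = 392 × 0.85 = 333.2 N·m clockwise.
Bucket of sand: 25 × 9.8 = 245 N down at 0.38 m → arm 0.38 m, τ = 245 × 0.38 = 93.1 N·m clockwise.
Battery pack: 8.4 × 9.8 = 82.32 N down at 0.21 m → arm 0.21 m, τ = 82.32 × 0.21 = 17.29 N·m clockwise.
Toolbox: 4.8 × 9.8 = 47.04 N down at 1.2 m → arm 1.2 m, τ = 47.04 × 1.2 = 56.45 N·m clockwise.
Total clockwise load moment = 500 N·m.
The cable tension T acts at 1.7 m; only its component perpendicular to the beam, T sinθ, produces torque. sin 45° = 0.7071.
For rotational equilibrium, T × 1.7 × 0.7071 = 500, so T = 500 / 1.202 = 416 N.

T ≈ 416 N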